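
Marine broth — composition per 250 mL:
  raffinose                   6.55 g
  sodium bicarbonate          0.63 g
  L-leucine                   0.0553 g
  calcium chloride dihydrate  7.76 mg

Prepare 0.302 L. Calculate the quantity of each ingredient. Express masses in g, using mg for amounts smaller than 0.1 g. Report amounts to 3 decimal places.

Ratio of target to recipe volume: 302 / 250 = 1.208.
raffinose: 6.55 g × (302 mL / 250 mL) = 7.912 g
sodium bicarbonate: 0.63 g × (302 mL / 250 mL) = 0.761 g
L-leucine: 0.0553 g × (302 mL / 250 mL) = 0.0668024 g = 66.802 mg
calcium chloride dihydrate: 7.76 mg × (302 mL / 250 mL) = 9.374 mg

raffinose 7.912 g; sodium bicarbonate 0.761 g; L-leucine 66.802 mg; calcium chloride dihydrate 9.374 mg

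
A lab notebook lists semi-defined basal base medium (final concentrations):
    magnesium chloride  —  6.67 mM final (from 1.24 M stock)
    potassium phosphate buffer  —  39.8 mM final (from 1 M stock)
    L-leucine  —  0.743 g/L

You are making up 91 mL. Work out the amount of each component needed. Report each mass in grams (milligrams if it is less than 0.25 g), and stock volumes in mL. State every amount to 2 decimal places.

magnesium chloride 0.49 mL; potassium phosphate buffer 3.62 mL; L-leucine 67.61 mg

Target volume = 91 mL = 0.091 L.
magnesium chloride: C1V1 = C2V2 → 6.67 mM × 91 mL ÷ 1240 mM = 0.49 mL
potassium phosphate buffer: V = C2·V2/C1 = 39.8 mM × 91 mL ÷ 1000 mM = 3.62 mL
L-leucine: 0.743 g/L × 0.091 L = 0.067613 g = 67.61 mg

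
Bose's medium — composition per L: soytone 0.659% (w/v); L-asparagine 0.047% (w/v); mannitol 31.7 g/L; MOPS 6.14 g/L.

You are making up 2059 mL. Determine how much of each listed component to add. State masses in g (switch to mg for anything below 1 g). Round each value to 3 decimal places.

Scale factor relative to 1 L: 2.059.
soytone: 0.659% w/v = 6.59 g/L → 6.59 × 2.059 L = 13.569 g
L-asparagine: 0.047 g per 100 mL × 2059 mL ÷ 100 = 0.96773 g = 967.730 mg
mannitol: 31.7 g/L × 2.059 L = 65.270 g
MOPS: 6.14 g/L × 2.059 L = 12.642 g

soytone 13.569 g; L-asparagine 967.730 mg; mannitol 65.270 g; MOPS 12.642 g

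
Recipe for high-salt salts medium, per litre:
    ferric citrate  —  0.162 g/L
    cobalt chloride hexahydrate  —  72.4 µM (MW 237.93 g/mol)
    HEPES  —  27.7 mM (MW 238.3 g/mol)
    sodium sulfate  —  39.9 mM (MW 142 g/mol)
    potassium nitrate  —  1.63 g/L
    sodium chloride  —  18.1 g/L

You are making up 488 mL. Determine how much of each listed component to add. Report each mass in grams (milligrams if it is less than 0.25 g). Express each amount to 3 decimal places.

ferric citrate 79.056 mg; cobalt chloride hexahydrate 8.406 mg; HEPES 3.221 g; sodium sulfate 2.765 g; potassium nitrate 0.795 g; sodium chloride 8.833 g

Scale factor relative to 1 L: 0.488.
ferric citrate: 0.162 g/L × 0.488 L = 0.079056 g = 79.056 mg
cobalt chloride hexahydrate: 72.4 µmol/L × 237.93 g/mol × 0.488 L ÷ 1000 = 8.406 mg
HEPES: 27.7 mmol/L × 238.3 g/mol × 0.488 L ÷ 1000 = 3.221 g
sodium sulfate: 39.9 mmol/L × 142 g/mol × 0.488 L ÷ 1000 = 2.765 g
potassium nitrate: 1.63 g/L × 0.488 L = 0.795 g
sodium chloride: 18.1 g/L × 0.488 L = 8.833 g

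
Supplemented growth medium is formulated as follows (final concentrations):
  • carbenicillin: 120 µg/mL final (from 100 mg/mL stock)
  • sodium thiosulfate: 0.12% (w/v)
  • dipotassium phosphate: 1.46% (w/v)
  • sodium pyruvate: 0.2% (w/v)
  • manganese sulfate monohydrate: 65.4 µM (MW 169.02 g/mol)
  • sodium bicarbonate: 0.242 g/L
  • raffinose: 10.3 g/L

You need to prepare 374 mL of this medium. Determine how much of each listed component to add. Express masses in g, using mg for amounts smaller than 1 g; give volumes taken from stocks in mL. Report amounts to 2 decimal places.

Scale factor relative to 1 L: 0.374.
carbenicillin: C1V1 = C2V2 → 120 µg/mL × 374 mL ÷ 100000 µg/mL = 0.45 mL
sodium thiosulfate: 0.12 g per 100 mL × 374 mL ÷ 100 = 0.4488 g = 448.80 mg
dipotassium phosphate: 1.46 g per 100 mL × 374 mL ÷ 100 = 5.46 g
sodium pyruvate: 0.2% w/v = 2 g/L → 2 × 0.374 L = 0.748 g = 748.00 mg
manganese sulfate monohydrate: 65.4 µmol/L × 169.02 g/mol × 0.374 L ÷ 1000 = 4.13 mg
sodium bicarbonate: 0.242 g/L × 0.374 L = 0.090508 g = 90.51 mg
raffinose: 10.3 g/L × 0.374 L = 3.85 g

carbenicillin 0.45 mL; sodium thiosulfate 448.80 mg; dipotassium phosphate 5.46 g; sodium pyruvate 748.00 mg; manganese sulfate monohydrate 4.13 mg; sodium bicarbonate 90.51 mg; raffinose 3.85 g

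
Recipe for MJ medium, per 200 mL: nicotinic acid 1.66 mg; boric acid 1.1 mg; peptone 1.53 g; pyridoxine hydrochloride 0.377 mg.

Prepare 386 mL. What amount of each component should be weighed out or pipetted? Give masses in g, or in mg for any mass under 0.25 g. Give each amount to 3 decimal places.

Ratio of target to recipe volume: 386 / 200 = 1.93.
nicotinic acid: 1.66 mg × (386 mL / 200 mL) = 3.204 mg
boric acid: 1.1 mg × (386 mL / 200 mL) = 2.123 mg
peptone: 1.53 g × (386 mL / 200 mL) = 2.953 g
pyridoxine hydrochloride: 0.377 mg × (386 mL / 200 mL) = 0.728 mg

nicotinic acid 3.204 mg; boric acid 2.123 mg; peptone 2.953 g; pyridoxine hydrochloride 0.728 mg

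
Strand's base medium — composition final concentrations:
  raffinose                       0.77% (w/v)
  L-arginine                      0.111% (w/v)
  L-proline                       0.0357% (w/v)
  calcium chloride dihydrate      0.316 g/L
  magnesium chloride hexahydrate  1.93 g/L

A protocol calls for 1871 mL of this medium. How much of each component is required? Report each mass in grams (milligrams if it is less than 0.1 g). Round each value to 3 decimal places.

Working volume: 1871 mL = 1.871 L.
raffinose: 0.77 g per 100 mL × 1871 mL ÷ 100 = 14.407 g
L-arginine: 0.111 g per 100 mL × 1871 mL ÷ 100 = 2.077 g
L-proline: 0.0357% w/v = 0.357 g/L → 0.357 × 1.871 L = 0.668 g
calcium chloride dihydrate: 0.316 g/L × 1.871 L = 0.591 g
magnesium chloride hexahydrate: 1.93 g/L × 1.871 L = 3.611 g

raffinose 14.407 g; L-arginine 2.077 g; L-proline 0.668 g; calcium chloride dihydrate 0.591 g; magnesium chloride hexahydrate 3.611 g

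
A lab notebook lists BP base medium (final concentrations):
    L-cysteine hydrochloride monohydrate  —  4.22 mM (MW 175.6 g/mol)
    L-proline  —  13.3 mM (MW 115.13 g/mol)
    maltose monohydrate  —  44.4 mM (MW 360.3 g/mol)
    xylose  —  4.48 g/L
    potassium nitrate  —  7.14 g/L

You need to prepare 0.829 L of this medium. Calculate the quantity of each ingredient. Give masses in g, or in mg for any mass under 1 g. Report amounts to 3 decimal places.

Scale factor relative to 1 L: 0.829.
L-cysteine hydrochloride monohydrate: 4.22 mmol/L × 175.6 mg/mmol × 0.829 L = 614.316 mg
L-proline: 13.3 mmol/L × 115.13 g/mol × 0.829 L ÷ 1000 = 1.269 g
maltose monohydrate: 44.4 mmol/L × 360.3 g/mol × 0.829 L ÷ 1000 = 13.262 g
xylose: 4.48 g/L × 0.829 L = 3.714 g
potassium nitrate: 7.14 g/L × 0.829 L = 5.919 g

L-cysteine hydrochloride monohydrate 614.316 mg; L-proline 1.269 g; maltose monohydrate 13.262 g; xylose 3.714 g; potassium nitrate 5.919 g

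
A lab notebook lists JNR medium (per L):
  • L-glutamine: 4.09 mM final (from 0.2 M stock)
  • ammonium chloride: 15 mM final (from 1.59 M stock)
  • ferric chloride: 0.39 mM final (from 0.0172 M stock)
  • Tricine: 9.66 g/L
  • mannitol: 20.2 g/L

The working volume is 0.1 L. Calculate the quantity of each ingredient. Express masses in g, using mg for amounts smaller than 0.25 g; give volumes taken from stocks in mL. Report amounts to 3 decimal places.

L-glutamine 2.045 mL; ammonium chloride 0.943 mL; ferric chloride 2.267 mL; Tricine 0.966 g; mannitol 2.020 g

Working volume: 0.1 L.
L-glutamine: V = C2·V2/C1 = 4.09 mM × 100 mL ÷ 200 mM = 2.045 mL
ammonium chloride: dilute stock: 15 mM × 100 mL ÷ 1590 mM = 0.943 mL
ferric chloride: dilute stock: 0.39 mM × 100 mL ÷ 17.2 mM = 2.267 mL
Tricine: 9.66 g/L × 0.1 L = 0.966 g
mannitol: 20.2 g/L × 0.1 L = 2.020 g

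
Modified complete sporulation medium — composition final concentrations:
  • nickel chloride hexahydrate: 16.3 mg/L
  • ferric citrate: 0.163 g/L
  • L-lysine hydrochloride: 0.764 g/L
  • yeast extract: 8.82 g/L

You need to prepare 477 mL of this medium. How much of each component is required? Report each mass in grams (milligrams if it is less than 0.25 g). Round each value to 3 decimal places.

nickel chloride hexahydrate 7.775 mg; ferric citrate 77.751 mg; L-lysine hydrochloride 0.364 g; yeast extract 4.207 g

Scale factor relative to 1 L: 0.477.
nickel chloride hexahydrate: 16.3 mg/L × 0.477 L = 7.775 mg
ferric citrate: 0.163 g/L × 0.477 L = 0.077751 g = 77.751 mg
L-lysine hydrochloride: 0.764 g/L × 0.477 L = 0.364 g
yeast extract: 8.82 g/L × 0.477 L = 4.207 g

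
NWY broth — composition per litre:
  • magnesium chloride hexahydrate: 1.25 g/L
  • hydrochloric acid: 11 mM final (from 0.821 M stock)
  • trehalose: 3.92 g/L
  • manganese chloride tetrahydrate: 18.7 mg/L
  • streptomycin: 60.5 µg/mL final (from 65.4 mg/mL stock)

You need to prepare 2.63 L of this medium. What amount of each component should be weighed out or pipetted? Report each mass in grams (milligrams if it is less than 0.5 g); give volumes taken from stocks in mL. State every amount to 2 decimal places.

magnesium chloride hexahydrate 3.29 g; hydrochloric acid 35.24 mL; trehalose 10.31 g; manganese chloride tetrahydrate 49.18 mg; streptomycin 2.43 mL

Working volume: 2.63 L.
magnesium chloride hexahydrate: 1.25 g/L × 2.63 L = 3.29 g
hydrochloric acid: dilute stock: 11 mM × 2630 mL ÷ 821 mM = 35.24 mL
trehalose: 3.92 g/L × 2.63 L = 10.31 g
manganese chloride tetrahydrate: 18.7 mg/L × 2.63 L = 49.18 mg
streptomycin: C1V1 = C2V2 → 60.5 µg/mL × 2630 mL ÷ 65400 µg/mL = 2.43 mL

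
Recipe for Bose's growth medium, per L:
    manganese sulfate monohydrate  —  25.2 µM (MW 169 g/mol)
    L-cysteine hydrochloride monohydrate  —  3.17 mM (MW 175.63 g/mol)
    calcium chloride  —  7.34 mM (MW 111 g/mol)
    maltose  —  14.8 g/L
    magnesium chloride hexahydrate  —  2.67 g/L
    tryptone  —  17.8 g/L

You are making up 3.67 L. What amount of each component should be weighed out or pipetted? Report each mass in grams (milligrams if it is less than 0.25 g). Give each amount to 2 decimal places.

manganese sulfate monohydrate 15.63 mg; L-cysteine hydrochloride monohydrate 2.04 g; calcium chloride 2.99 g; maltose 54.32 g; magnesium chloride hexahydrate 9.80 g; tryptone 65.33 g

Scale factor relative to 1 L: 3.67.
manganese sulfate monohydrate: 25.2 µmol/L × 169 g/mol × 3.67 L ÷ 1000 = 15.63 mg
L-cysteine hydrochloride monohydrate: 3.17 mmol/L × 175.63 g/mol × 3.67 L ÷ 1000 = 2.04 g
calcium chloride: 7.34 mmol/L × 111 g/mol × 3.67 L ÷ 1000 = 2.99 g
maltose: 14.8 g/L × 3.67 L = 54.32 g
magnesium chloride hexahydrate: 2.67 g/L × 3.67 L = 9.80 g
tryptone: 17.8 g/L × 3.67 L = 65.33 g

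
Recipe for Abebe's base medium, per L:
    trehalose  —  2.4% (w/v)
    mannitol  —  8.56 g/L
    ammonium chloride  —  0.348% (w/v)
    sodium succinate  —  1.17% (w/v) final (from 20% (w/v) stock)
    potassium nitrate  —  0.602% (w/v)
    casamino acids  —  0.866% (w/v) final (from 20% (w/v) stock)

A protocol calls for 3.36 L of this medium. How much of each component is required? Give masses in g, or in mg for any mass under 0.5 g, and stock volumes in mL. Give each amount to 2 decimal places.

Working volume: 3.36 L.
trehalose: 2.4 g per 100 mL × 3360 mL ÷ 100 = 80.64 g
mannitol: 8.56 g/L × 3.36 L = 28.76 g
ammonium chloride: 0.348 g per 100 mL × 3360 mL ÷ 100 = 11.69 g
sodium succinate: C1V1 = C2V2 → 1.17% ÷ 20% × 3360 mL = 196.56 mL
potassium nitrate: 0.602 g per 100 mL × 3360 mL ÷ 100 = 20.23 g
casamino acids: V = C2·V2/C1 = 0.866% ÷ 20% × 3360 mL = 145.49 mL

trehalose 80.64 g; mannitol 28.76 g; ammonium chloride 11.69 g; sodium succinate 196.56 mL; potassium nitrate 20.23 g; casamino acids 145.49 mL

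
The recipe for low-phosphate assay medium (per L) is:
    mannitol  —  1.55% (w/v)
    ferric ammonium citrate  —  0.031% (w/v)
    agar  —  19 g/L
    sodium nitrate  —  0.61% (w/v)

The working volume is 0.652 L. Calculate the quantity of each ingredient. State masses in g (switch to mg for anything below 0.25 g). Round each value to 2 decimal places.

mannitol 10.11 g; ferric ammonium citrate 202.12 mg; agar 12.39 g; sodium nitrate 3.98 g

Scale factor relative to 1 L: 0.652.
mannitol: 1.55 g per 100 mL × 652 mL ÷ 100 = 10.11 g
ferric ammonium citrate: 0.031 g per 100 mL × 652 mL ÷ 100 = 0.20212 g = 202.12 mg
agar: 19 g/L × 0.652 L = 12.39 g
sodium nitrate: 0.61% w/v = 6.1 g/L → 6.1 × 0.652 L = 3.98 g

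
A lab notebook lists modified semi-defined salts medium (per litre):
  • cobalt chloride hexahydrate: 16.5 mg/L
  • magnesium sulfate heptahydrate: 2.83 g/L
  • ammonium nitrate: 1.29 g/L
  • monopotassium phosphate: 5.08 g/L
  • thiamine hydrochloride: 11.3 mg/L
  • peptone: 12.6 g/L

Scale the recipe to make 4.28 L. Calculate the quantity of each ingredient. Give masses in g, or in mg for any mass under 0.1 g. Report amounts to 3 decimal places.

cobalt chloride hexahydrate 70.620 mg; magnesium sulfate heptahydrate 12.112 g; ammonium nitrate 5.521 g; monopotassium phosphate 21.742 g; thiamine hydrochloride 48.364 mg; peptone 53.928 g

Scale factor relative to 1 L: 4.28.
cobalt chloride hexahydrate: 16.5 mg/L × 4.28 L = 70.620 mg
magnesium sulfate heptahydrate: 2.83 g/L × 4.28 L = 12.112 g
ammonium nitrate: 1.29 g/L × 4.28 L = 5.521 g
monopotassium phosphate: 5.08 g/L × 4.28 L = 21.742 g
thiamine hydrochloride: 11.3 mg/L × 4.28 L = 48.364 mg
peptone: 12.6 g/L × 4.28 L = 53.928 g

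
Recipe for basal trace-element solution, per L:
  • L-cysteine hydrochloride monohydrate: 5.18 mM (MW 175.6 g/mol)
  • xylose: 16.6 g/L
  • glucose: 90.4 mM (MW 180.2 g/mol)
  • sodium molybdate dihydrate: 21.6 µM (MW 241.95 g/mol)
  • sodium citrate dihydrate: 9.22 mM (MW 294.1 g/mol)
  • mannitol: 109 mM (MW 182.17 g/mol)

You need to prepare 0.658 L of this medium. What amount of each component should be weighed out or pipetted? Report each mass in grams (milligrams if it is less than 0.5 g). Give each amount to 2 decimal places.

Scale factor relative to 1 L: 0.658.
L-cysteine hydrochloride monohydrate: 5.18 mmol/L × 175.6 g/mol × 0.658 L ÷ 1000 = 0.60 g
xylose: 16.6 g/L × 0.658 L = 10.92 g
glucose: 90.4 mmol/L × 180.2 g/mol × 0.658 L ÷ 1000 = 10.72 g
sodium molybdate dihydrate: 21.6 µmol/L × 241.95 g/mol × 0.658 L ÷ 1000 = 3.44 mg
sodium citrate dihydrate: 9.22 mmol/L × 294.1 g/mol × 0.658 L ÷ 1000 = 1.78 g
mannitol: 109 mmol/L × 182.17 g/mol × 0.658 L ÷ 1000 = 13.07 g

L-cysteine hydrochloride monohydrate 0.60 g; xylose 10.92 g; glucose 10.72 g; sodium molybdate dihydrate 3.44 mg; sodium citrate dihydrate 1.78 g; mannitol 13.07 g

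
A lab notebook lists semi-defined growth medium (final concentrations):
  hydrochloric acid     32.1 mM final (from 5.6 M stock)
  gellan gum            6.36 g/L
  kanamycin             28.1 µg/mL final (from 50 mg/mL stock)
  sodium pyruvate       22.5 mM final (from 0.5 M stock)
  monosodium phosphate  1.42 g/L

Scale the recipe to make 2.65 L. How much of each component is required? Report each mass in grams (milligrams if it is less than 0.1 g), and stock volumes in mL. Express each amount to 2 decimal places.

Scale factor relative to 1 L: 2.65.
hydrochloric acid: V = C2·V2/C1 = 32.1 mM × 2650 mL ÷ 5600 mM = 15.19 mL
gellan gum: 6.36 g/L × 2.65 L = 16.85 g
kanamycin: dilute stock: 28.1 µg/mL × 2650 mL ÷ 50000 µg/mL = 1.49 mL
sodium pyruvate: dilute stock: 22.5 mM × 2650 mL ÷ 500 mM = 119.25 mL
monosodium phosphate: 1.42 g/L × 2.65 L = 3.76 g

hydrochloric acid 15.19 mL; gellan gum 16.85 g; kanamycin 1.49 mL; sodium pyruvate 119.25 mL; monosodium phosphate 3.76 g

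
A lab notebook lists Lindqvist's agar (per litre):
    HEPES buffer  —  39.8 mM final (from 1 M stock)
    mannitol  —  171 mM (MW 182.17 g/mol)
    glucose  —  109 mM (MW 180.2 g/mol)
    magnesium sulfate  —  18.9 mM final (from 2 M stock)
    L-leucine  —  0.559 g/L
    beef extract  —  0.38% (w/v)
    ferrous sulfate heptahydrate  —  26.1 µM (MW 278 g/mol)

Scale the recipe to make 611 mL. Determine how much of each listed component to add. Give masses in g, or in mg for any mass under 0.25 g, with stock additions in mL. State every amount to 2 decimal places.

Scale factor relative to 1 L: 0.611.
HEPES buffer: V = C2·V2/C1 = 39.8 mM × 611 mL ÷ 1000 mM = 24.32 mL
mannitol: 171 mmol/L × 182.17 g/mol × 0.611 L ÷ 1000 = 19.03 g
glucose: 109 mmol/L × 180.2 g/mol × 0.611 L ÷ 1000 = 12.00 g
magnesium sulfate: V = C2·V2/C1 = 18.9 mM × 611 mL ÷ 2000 mM = 5.77 mL
L-leucine: 0.559 g/L × 0.611 L = 0.34 g
beef extract: 0.38 g per 100 mL × 611 mL ÷ 100 = 2.32 g
ferrous sulfate heptahydrate: 26.1 µmol/L × 278 g/mol × 0.611 L ÷ 1000 = 4.43 mg

HEPES buffer 24.32 mL; mannitol 19.03 g; glucose 12.00 g; magnesium sulfate 5.77 mL; L-leucine 0.34 g; beef extract 2.32 g; ferrous sulfate heptahydrate 4.43 mg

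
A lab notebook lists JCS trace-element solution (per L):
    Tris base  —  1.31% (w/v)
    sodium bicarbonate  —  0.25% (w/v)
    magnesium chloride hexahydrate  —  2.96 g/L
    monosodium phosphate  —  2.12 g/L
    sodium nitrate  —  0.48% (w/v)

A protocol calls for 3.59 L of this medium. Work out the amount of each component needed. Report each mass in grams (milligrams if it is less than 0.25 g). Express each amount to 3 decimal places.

Tris base 47.029 g; sodium bicarbonate 8.975 g; magnesium chloride hexahydrate 10.626 g; monosodium phosphate 7.611 g; sodium nitrate 17.232 g

Working volume: 3.59 L.
Tris base: 1.31% w/v = 13.1 g/L → 13.1 × 3.59 L = 47.029 g
sodium bicarbonate: 0.25% w/v = 2.5 g/L → 2.5 × 3.59 L = 8.975 g
magnesium chloride hexahydrate: 2.96 g/L × 3.59 L = 10.626 g
monosodium phosphate: 2.12 g/L × 3.59 L = 7.611 g
sodium nitrate: 0.48 g per 100 mL × 3590 mL ÷ 100 = 17.232 g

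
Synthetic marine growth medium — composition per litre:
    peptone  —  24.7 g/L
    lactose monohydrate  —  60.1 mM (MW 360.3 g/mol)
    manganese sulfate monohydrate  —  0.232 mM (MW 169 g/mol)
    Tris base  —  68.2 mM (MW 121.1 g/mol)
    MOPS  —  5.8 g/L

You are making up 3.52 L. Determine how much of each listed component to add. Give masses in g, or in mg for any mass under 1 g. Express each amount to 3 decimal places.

Working volume: 3.52 L.
peptone: 24.7 g/L × 3.52 L = 86.944 g
lactose monohydrate: 60.1 mmol/L × 360.3 g/mol × 3.52 L ÷ 1000 = 76.222 g
manganese sulfate monohydrate: 0.232 mmol/L × 169 mg/mmol × 3.52 L = 138.012 mg
Tris base: 68.2 mmol/L × 121.1 g/mol × 3.52 L ÷ 1000 = 29.072 g
MOPS: 5.8 g/L × 3.52 L = 20.416 g

peptone 86.944 g; lactose monohydrate 76.222 g; manganese sulfate monohydrate 138.012 mg; Tris base 29.072 g; MOPS 20.416 g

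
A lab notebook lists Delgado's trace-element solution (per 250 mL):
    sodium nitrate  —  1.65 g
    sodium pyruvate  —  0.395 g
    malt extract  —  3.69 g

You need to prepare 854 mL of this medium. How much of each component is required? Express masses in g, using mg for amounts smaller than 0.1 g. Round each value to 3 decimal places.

sodium nitrate 5.636 g; sodium pyruvate 1.349 g; malt extract 12.605 g

Scale factor = 854 mL / 250 mL = 3.416.
sodium nitrate: 1.65 g × (854 mL / 250 mL) = 5.636 g
sodium pyruvate: 0.395 g × (854 mL / 250 mL) = 1.349 g
malt extract: 3.69 g × (854 mL / 250 mL) = 12.605 g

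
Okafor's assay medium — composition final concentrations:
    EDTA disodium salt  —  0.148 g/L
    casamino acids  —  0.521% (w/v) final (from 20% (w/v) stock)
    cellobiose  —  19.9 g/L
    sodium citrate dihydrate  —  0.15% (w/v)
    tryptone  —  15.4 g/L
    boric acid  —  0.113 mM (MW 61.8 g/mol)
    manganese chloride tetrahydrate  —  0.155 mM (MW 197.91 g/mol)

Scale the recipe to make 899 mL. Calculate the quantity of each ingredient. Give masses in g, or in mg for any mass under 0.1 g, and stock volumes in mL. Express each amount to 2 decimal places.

Working volume: 899 mL = 0.899 L.
EDTA disodium salt: 0.148 g/L × 0.899 L = 0.13 g
casamino acids: dilute stock: 0.521% ÷ 20% × 899 mL = 23.42 mL
cellobiose: 19.9 g/L × 0.899 L = 17.89 g
sodium citrate dihydrate: 0.15 g per 100 mL × 899 mL ÷ 100 = 1.35 g
tryptone: 15.4 g/L × 0.899 L = 13.84 g
boric acid: 0.113 mmol/L × 61.8 mg/mmol × 0.899 L = 6.28 mg
manganese chloride tetrahydrate: 0.155 mmol/L × 197.91 mg/mmol × 0.899 L = 27.58 mg

EDTA disodium salt 0.13 g; casamino acids 23.42 mL; cellobiose 17.89 g; sodium citrate dihydrate 1.35 g; tryptone 13.84 g; boric acid 6.28 mg; manganese chloride tetrahydrate 27.58 mg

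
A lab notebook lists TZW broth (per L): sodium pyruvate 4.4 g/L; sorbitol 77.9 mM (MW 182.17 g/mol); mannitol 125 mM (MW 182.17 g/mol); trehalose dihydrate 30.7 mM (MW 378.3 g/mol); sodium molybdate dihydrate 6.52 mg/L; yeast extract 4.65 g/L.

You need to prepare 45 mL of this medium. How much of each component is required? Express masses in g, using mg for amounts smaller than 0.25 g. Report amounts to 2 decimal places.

sodium pyruvate 198.00 mg; sorbitol 0.64 g; mannitol 1.02 g; trehalose dihydrate 0.52 g; sodium molybdate dihydrate 0.29 mg; yeast extract 209.25 mg

Working volume: 45 mL = 0.045 L.
sodium pyruvate: 4.4 g/L × 0.045 L = 0.198 g = 198.00 mg
sorbitol: 77.9 mmol/L × 182.17 g/mol × 0.045 L ÷ 1000 = 0.64 g
mannitol: 125 mmol/L × 182.17 g/mol × 0.045 L ÷ 1000 = 1.02 g
trehalose dihydrate: 30.7 mmol/L × 378.3 g/mol × 0.045 L ÷ 1000 = 0.52 g
sodium molybdate dihydrate: 6.52 mg/L × 0.045 L = 0.29 mg
yeast extract: 4.65 g/L × 0.045 L = 0.20925 g = 209.25 mg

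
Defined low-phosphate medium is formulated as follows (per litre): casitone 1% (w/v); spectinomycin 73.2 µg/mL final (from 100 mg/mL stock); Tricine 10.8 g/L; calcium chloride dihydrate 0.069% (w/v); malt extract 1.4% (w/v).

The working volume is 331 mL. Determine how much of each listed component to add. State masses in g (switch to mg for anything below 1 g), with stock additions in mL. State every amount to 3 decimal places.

casitone 3.310 g; spectinomycin 0.242 mL; Tricine 3.575 g; calcium chloride dihydrate 228.390 mg; malt extract 4.634 g

Scale factor relative to 1 L: 0.331.
casitone: 1% w/v = 10 g/L → 10 × 0.331 L = 3.310 g
spectinomycin: dilute stock: 73.2 µg/mL × 331 mL ÷ 100000 µg/mL = 0.242 mL
Tricine: 10.8 g/L × 0.331 L = 3.575 g
calcium chloride dihydrate: 0.069 g per 100 mL × 331 mL ÷ 100 = 0.22839 g = 228.390 mg
malt extract: 1.4% w/v = 14 g/L → 14 × 0.331 L = 4.634 g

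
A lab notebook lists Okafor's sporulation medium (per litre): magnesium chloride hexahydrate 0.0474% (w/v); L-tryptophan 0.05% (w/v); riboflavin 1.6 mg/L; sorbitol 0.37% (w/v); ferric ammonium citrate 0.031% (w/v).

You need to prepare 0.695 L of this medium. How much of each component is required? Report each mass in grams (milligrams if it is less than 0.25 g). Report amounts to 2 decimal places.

magnesium chloride hexahydrate 0.33 g; L-tryptophan 0.35 g; riboflavin 1.11 mg; sorbitol 2.57 g; ferric ammonium citrate 215.45 mg

Working volume: 0.695 L.
magnesium chloride hexahydrate: 0.0474 g per 100 mL × 695 mL ÷ 100 = 0.33 g
L-tryptophan: 0.05 g per 100 mL × 695 mL ÷ 100 = 0.35 g
riboflavin: 1.6 mg/L × 0.695 L = 1.11 mg
sorbitol: 0.37% w/v = 3.7 g/L → 3.7 × 0.695 L = 2.57 g
ferric ammonium citrate: 0.031 g per 100 mL × 695 mL ÷ 100 = 0.21545 g = 215.45 mg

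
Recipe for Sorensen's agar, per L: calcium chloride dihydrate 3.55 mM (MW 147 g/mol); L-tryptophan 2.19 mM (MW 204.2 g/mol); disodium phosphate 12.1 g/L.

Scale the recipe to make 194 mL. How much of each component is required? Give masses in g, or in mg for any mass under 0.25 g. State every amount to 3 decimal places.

Working volume: 194 mL = 0.194 L.
calcium chloride dihydrate: 3.55 mmol/L × 147 mg/mmol × 0.194 L = 101.239 mg
L-tryptophan: 2.19 mmol/L × 204.2 mg/mmol × 0.194 L = 86.756 mg
disodium phosphate: 12.1 g/L × 0.194 L = 2.347 g

calcium chloride dihydrate 101.239 mg; L-tryptophan 86.756 mg; disodium phosphate 2.347 g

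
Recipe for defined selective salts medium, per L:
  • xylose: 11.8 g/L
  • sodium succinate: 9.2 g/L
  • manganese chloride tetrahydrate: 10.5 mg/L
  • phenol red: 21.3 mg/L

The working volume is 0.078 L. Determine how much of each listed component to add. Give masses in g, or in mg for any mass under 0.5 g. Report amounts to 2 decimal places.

Working volume: 0.078 L.
xylose: 11.8 g/L × 0.078 L = 0.92 g
sodium succinate: 9.2 g/L × 0.078 L = 0.72 g
manganese chloride tetrahydrate: 10.5 mg/L × 0.078 L = 0.82 mg
phenol red: 21.3 mg/L × 0.078 L = 1.66 mg

xylose 0.92 g; sodium succinate 0.72 g; manganese chloride tetrahydrate 0.82 mg; phenol red 1.66 mg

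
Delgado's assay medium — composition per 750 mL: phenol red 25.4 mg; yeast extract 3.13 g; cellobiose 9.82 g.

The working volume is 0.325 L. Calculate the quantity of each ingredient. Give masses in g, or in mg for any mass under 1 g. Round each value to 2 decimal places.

Scale factor = 325 mL / 750 mL = 0.433333.
phenol red: 25.4 mg × (325 mL / 750 mL) = 11.01 mg
yeast extract: 3.13 g × (325 mL / 750 mL) = 1.36 g
cellobiose: 9.82 g × (325 mL / 750 mL) = 4.26 g

phenol red 11.01 mg; yeast extract 1.36 g; cellobiose 4.26 g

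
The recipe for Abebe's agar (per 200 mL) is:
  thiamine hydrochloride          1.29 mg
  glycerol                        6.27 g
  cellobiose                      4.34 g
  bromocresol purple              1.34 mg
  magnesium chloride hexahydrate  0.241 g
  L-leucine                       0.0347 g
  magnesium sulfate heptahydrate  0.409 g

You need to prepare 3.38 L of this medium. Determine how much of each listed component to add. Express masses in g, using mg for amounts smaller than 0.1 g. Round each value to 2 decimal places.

thiamine hydrochloride 21.80 mg; glycerol 105.96 g; cellobiose 73.35 g; bromocresol purple 22.65 mg; magnesium chloride hexahydrate 4.07 g; L-leucine 0.59 g; magnesium sulfate heptahydrate 6.91 g

Scale factor = 3380 mL / 200 mL = 16.9.
thiamine hydrochloride: 1.29 mg × (3380 mL / 200 mL) = 21.80 mg
glycerol: 6.27 g × (3380 mL / 200 mL) = 105.96 g
cellobiose: 4.34 g × (3380 mL / 200 mL) = 73.35 g
bromocresol purple: 1.34 mg × (3380 mL / 200 mL) = 22.65 mg
magnesium chloride hexahydrate: 0.241 g × (3380 mL / 200 mL) = 4.07 g
L-leucine: 0.0347 g × (3380 mL / 200 mL) = 0.59 g
magnesium sulfate heptahydrate: 0.409 g × (3380 mL / 200 mL) = 6.91 g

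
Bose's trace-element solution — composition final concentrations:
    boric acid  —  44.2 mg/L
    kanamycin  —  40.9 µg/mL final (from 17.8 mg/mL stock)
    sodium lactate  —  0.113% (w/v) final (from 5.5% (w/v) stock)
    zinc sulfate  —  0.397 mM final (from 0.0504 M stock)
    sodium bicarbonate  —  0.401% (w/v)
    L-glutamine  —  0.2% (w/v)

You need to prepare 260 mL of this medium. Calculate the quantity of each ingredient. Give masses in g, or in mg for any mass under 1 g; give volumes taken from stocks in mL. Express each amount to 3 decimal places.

boric acid 11.492 mg; kanamycin 0.597 mL; sodium lactate 5.342 mL; zinc sulfate 2.048 mL; sodium bicarbonate 1.043 g; L-glutamine 520.000 mg

Target volume = 260 mL = 0.26 L.
boric acid: 44.2 mg/L × 0.26 L = 11.492 mg
kanamycin: dilute stock: 40.9 µg/mL × 260 mL ÷ 17800 µg/mL = 0.597 mL
sodium lactate: C1V1 = C2V2 → 0.113% ÷ 5.5% × 260 mL = 5.342 mL
zinc sulfate: V = C2·V2/C1 = 0.397 mM × 260 mL ÷ 50.4 mM = 2.048 mL
sodium bicarbonate: 0.401 g per 100 mL × 260 mL ÷ 100 = 1.043 g
L-glutamine: 0.2 g per 100 mL × 260 mL ÷ 100 = 0.52 g = 520.000 mg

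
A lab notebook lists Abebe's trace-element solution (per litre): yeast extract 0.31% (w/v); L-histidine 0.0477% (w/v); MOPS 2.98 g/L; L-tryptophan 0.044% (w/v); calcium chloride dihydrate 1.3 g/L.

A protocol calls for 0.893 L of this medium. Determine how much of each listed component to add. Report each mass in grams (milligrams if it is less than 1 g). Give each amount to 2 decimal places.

yeast extract 2.77 g; L-histidine 425.96 mg; MOPS 2.66 g; L-tryptophan 392.92 mg; calcium chloride dihydrate 1.16 g

Scale factor relative to 1 L: 0.893.
yeast extract: 0.31% w/v = 3.1 g/L → 3.1 × 0.893 L = 2.77 g
L-histidine: 0.0477% w/v = 0.477 g/L → 0.477 × 0.893 L = 0.425961 g = 425.96 mg
MOPS: 2.98 g/L × 0.893 L = 2.66 g
L-tryptophan: 0.044% w/v = 0.44 g/L → 0.44 × 0.893 L = 0.39292 g = 392.92 mg
calcium chloride dihydrate: 1.3 g/L × 0.893 L = 1.16 g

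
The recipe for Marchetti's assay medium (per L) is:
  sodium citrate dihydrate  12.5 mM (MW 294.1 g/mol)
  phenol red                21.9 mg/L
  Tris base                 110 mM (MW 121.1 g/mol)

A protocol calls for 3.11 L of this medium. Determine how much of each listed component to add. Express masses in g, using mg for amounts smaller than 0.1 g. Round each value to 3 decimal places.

Working volume: 3.11 L.
sodium citrate dihydrate: 12.5 mmol/L × 294.1 g/mol × 3.11 L ÷ 1000 = 11.433 g
phenol red: 21.9 mg/L × 3.11 L = 68.109 mg
Tris base: 110 mmol/L × 121.1 g/mol × 3.11 L ÷ 1000 = 41.428 g

sodium citrate dihydrate 11.433 g; phenol red 68.109 mg; Tris base 41.428 g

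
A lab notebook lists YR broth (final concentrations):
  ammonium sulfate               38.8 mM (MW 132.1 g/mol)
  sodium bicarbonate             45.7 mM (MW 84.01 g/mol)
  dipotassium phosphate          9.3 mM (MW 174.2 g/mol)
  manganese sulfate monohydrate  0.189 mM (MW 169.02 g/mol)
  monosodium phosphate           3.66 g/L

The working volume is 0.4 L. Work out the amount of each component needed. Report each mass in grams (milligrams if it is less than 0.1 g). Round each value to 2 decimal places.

Working volume: 0.4 L.
ammonium sulfate: 38.8 mmol/L × 132.1 g/mol × 0.4 L ÷ 1000 = 2.05 g
sodium bicarbonate: 45.7 mmol/L × 84.01 g/mol × 0.4 L ÷ 1000 = 1.54 g
dipotassium phosphate: 9.3 mmol/L × 174.2 g/mol × 0.4 L ÷ 1000 = 0.65 g
manganese sulfate monohydrate: 0.189 mmol/L × 169.02 mg/mmol × 0.4 L = 12.78 mg
monosodium phosphate: 3.66 g/L × 0.4 L = 1.46 g

ammonium sulfate 2.05 g; sodium bicarbonate 1.54 g; dipotassium phosphate 0.65 g; manganese sulfate monohydrate 12.78 mg; monosodium phosphate 1.46 g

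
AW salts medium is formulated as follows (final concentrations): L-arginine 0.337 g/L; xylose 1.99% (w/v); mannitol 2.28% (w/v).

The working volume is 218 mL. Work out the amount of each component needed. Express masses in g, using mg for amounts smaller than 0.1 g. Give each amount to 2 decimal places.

Working volume: 218 mL = 0.218 L.
L-arginine: 0.337 g/L × 0.218 L = 0.073466 g = 73.47 mg
xylose: 1.99% w/v = 19.9 g/L → 19.9 × 0.218 L = 4.34 g
mannitol: 2.28 g per 100 mL × 218 mL ÷ 100 = 4.97 g

L-arginine 73.47 mg; xylose 4.34 g; mannitol 4.97 g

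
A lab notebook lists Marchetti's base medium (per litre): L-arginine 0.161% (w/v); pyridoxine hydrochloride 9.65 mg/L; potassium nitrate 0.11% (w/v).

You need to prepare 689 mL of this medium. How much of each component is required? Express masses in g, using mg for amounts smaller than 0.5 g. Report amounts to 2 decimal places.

L-arginine 1.11 g; pyridoxine hydrochloride 6.65 mg; potassium nitrate 0.76 g

Target volume = 689 mL = 0.689 L.
L-arginine: 0.161% w/v = 1.61 g/L → 1.61 × 0.689 L = 1.11 g
pyridoxine hydrochloride: 9.65 mg/L × 0.689 L = 6.65 mg
potassium nitrate: 0.11 g per 100 mL × 689 mL ÷ 100 = 0.76 g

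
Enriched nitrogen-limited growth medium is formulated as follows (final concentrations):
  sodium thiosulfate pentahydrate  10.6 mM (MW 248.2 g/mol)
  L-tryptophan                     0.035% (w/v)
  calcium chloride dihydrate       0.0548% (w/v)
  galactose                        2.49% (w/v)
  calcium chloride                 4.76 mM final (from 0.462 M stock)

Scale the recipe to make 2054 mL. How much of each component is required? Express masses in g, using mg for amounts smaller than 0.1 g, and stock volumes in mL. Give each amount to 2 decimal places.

sodium thiosulfate pentahydrate 5.40 g; L-tryptophan 0.72 g; calcium chloride dihydrate 1.13 g; galactose 51.14 g; calcium chloride 21.16 mL

Target volume = 2054 mL = 2.054 L.
sodium thiosulfate pentahydrate: 10.6 mmol/L × 248.2 g/mol × 2.054 L ÷ 1000 = 5.40 g
L-tryptophan: 0.035 g per 100 mL × 2054 mL ÷ 100 = 0.72 g
calcium chloride dihydrate: 0.0548 g per 100 mL × 2054 mL ÷ 100 = 1.13 g
galactose: 2.49 g per 100 mL × 2054 mL ÷ 100 = 51.14 g
calcium chloride: V = C2·V2/C1 = 4.76 mM × 2054 mL ÷ 462 mM = 21.16 mL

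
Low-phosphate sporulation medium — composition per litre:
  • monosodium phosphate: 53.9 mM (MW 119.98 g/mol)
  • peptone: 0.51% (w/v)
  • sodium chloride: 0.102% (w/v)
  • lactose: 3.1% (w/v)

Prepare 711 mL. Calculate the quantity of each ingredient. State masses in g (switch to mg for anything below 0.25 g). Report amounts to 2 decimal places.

Working volume: 711 mL = 0.711 L.
monosodium phosphate: 53.9 mmol/L × 119.98 g/mol × 0.711 L ÷ 1000 = 4.60 g
peptone: 0.51 g per 100 mL × 711 mL ÷ 100 = 3.63 g
sodium chloride: 0.102% w/v = 1.02 g/L → 1.02 × 0.711 L = 0.73 g
lactose: 3.1% w/v = 31 g/L → 31 × 0.711 L = 22.04 g

monosodium phosphate 4.60 g; peptone 3.63 g; sodium chloride 0.73 g; lactose 22.04 g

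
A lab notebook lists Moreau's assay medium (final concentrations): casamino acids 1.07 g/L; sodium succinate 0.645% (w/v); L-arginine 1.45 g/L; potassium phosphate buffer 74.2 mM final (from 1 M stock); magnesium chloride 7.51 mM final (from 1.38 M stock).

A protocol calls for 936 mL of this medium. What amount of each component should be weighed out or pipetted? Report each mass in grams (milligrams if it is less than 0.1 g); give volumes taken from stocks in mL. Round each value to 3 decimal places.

casamino acids 1.002 g; sodium succinate 6.037 g; L-arginine 1.357 g; potassium phosphate buffer 69.451 mL; magnesium chloride 5.094 mL

Target volume = 936 mL = 0.936 L.
casamino acids: 1.07 g/L × 0.936 L = 1.002 g
sodium succinate: 0.645% w/v = 6.45 g/L → 6.45 × 0.936 L = 6.037 g
L-arginine: 1.45 g/L × 0.936 L = 1.357 g
potassium phosphate buffer: dilute stock: 74.2 mM × 936 mL ÷ 1000 mM = 69.451 mL
magnesium chloride: dilute stock: 7.51 mM × 936 mL ÷ 1380 mM = 5.094 mL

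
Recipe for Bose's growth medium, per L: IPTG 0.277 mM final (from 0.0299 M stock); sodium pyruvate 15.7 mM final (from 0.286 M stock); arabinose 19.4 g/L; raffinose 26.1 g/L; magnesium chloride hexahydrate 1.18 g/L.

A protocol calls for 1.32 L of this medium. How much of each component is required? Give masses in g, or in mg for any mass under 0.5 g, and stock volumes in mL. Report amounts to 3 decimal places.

IPTG 12.229 mL; sodium pyruvate 72.462 mL; arabinose 25.608 g; raffinose 34.452 g; magnesium chloride hexahydrate 1.558 g

Working volume: 1.32 L.
IPTG: dilute stock: 0.277 mM × 1320 mL ÷ 29.9 mM = 12.229 mL
sodium pyruvate: C1V1 = C2V2 → 15.7 mM × 1320 mL ÷ 286 mM = 72.462 mL
arabinose: 19.4 g/L × 1.32 L = 25.608 g
raffinose: 26.1 g/L × 1.32 L = 34.452 g
magnesium chloride hexahydrate: 1.18 g/L × 1.32 L = 1.558 g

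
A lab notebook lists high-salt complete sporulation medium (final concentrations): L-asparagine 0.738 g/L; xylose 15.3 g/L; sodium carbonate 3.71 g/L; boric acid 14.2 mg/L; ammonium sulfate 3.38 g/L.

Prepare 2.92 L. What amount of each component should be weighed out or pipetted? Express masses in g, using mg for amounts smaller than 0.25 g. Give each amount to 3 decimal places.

L-asparagine 2.155 g; xylose 44.676 g; sodium carbonate 10.833 g; boric acid 41.464 mg; ammonium sulfate 9.870 g

Working volume: 2.92 L.
L-asparagine: 0.738 g/L × 2.92 L = 2.155 g
xylose: 15.3 g/L × 2.92 L = 44.676 g
sodium carbonate: 3.71 g/L × 2.92 L = 10.833 g
boric acid: 14.2 mg/L × 2.92 L = 41.464 mg
ammonium sulfate: 3.38 g/L × 2.92 L = 9.870 g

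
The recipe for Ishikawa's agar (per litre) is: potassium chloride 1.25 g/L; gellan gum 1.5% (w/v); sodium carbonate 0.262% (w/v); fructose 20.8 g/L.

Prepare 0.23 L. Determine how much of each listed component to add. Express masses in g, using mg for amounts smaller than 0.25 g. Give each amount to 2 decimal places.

Scale factor relative to 1 L: 0.23.
potassium chloride: 1.25 g/L × 0.23 L = 0.29 g
gellan gum: 1.5 g per 100 mL × 230 mL ÷ 100 = 3.45 g
sodium carbonate: 0.262 g per 100 mL × 230 mL ÷ 100 = 0.60 g
fructose: 20.8 g/L × 0.23 L = 4.78 g

potassium chloride 0.29 g; gellan gum 3.45 g; sodium carbonate 0.60 g; fructose 4.78 g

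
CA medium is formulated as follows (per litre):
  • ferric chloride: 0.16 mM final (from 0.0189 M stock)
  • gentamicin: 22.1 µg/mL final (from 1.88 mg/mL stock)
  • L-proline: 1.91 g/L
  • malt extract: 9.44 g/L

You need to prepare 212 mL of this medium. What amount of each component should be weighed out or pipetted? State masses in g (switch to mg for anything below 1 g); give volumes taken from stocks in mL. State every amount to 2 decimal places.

ferric chloride 1.79 mL; gentamicin 2.49 mL; L-proline 404.92 mg; malt extract 2.00 g

Scale factor relative to 1 L: 0.212.
ferric chloride: C1V1 = C2V2 → 0.16 mM × 212 mL ÷ 18.9 mM = 1.79 mL
gentamicin: dilute stock: 22.1 µg/mL × 212 mL ÷ 1880 µg/mL = 2.49 mL
L-proline: 1.91 g/L × 0.212 L = 0.40492 g = 404.92 mg
malt extract: 9.44 g/L × 0.212 L = 2.00 g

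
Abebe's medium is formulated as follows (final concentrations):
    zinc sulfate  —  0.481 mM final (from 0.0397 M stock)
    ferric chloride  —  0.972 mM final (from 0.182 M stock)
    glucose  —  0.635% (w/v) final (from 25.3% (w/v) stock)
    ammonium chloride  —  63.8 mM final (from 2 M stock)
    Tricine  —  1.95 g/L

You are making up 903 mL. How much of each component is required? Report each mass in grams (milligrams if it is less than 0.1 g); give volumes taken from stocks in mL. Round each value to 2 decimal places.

zinc sulfate 10.94 mL; ferric chloride 4.82 mL; glucose 22.66 mL; ammonium chloride 28.81 mL; Tricine 1.76 g

Working volume: 903 mL = 0.903 L.
zinc sulfate: C1V1 = C2V2 → 0.481 mM × 903 mL ÷ 39.7 mM = 10.94 mL
ferric chloride: C1V1 = C2V2 → 0.972 mM × 903 mL ÷ 182 mM = 4.82 mL
glucose: C1V1 = C2V2 → 0.635% ÷ 25.3% × 903 mL = 22.66 mL
ammonium chloride: V = C2·V2/C1 = 63.8 mM × 903 mL ÷ 2000 mM = 28.81 mL
Tricine: 1.95 g/L × 0.903 L = 1.76 g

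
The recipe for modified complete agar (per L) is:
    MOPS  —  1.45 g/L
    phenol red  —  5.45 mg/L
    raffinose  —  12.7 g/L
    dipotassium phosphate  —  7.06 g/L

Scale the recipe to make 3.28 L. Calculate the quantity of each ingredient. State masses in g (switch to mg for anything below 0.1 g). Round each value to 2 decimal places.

Working volume: 3.28 L.
MOPS: 1.45 g/L × 3.28 L = 4.76 g
phenol red: 5.45 mg/L × 3.28 L = 17.88 mg
raffinose: 12.7 g/L × 3.28 L = 41.66 g
dipotassium phosphate: 7.06 g/L × 3.28 L = 23.16 g

MOPS 4.76 g; phenol red 17.88 mg; raffinose 41.66 g; dipotassium phosphate 23.16 g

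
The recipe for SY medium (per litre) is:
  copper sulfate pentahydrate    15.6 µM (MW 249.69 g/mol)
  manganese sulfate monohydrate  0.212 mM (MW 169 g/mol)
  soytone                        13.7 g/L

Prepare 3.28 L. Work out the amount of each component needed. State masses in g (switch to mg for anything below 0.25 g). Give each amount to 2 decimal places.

Working volume: 3.28 L.
copper sulfate pentahydrate: 15.6 µmol/L × 249.69 g/mol × 3.28 L ÷ 1000 = 12.78 mg
manganese sulfate monohydrate: 0.212 mmol/L × 169 mg/mmol × 3.28 L = 117.52 mg
soytone: 13.7 g/L × 3.28 L = 44.94 g

copper sulfate pentahydrate 12.78 mg; manganese sulfate monohydrate 117.52 mg; soytone 44.94 g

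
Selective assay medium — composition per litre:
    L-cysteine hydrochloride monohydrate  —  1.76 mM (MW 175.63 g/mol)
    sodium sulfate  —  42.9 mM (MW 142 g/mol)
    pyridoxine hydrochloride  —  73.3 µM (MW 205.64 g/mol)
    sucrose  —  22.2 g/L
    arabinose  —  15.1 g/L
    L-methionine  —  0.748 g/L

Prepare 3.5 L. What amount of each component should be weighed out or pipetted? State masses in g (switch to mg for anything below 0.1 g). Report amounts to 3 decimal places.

L-cysteine hydrochloride monohydrate 1.082 g; sodium sulfate 21.321 g; pyridoxine hydrochloride 52.757 mg; sucrose 77.700 g; arabinose 52.850 g; L-methionine 2.618 g

Working volume: 3.5 L.
L-cysteine hydrochloride monohydrate: 1.76 mmol/L × 175.63 g/mol × 3.5 L ÷ 1000 = 1.082 g
sodium sulfate: 42.9 mmol/L × 142 g/mol × 3.5 L ÷ 1000 = 21.321 g
pyridoxine hydrochloride: 73.3 µmol/L × 205.64 g/mol × 3.5 L ÷ 1000 = 52.757 mg
sucrose: 22.2 g/L × 3.5 L = 77.700 g
arabinose: 15.1 g/L × 3.5 L = 52.850 g
L-methionine: 0.748 g/L × 3.5 L = 2.618 g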